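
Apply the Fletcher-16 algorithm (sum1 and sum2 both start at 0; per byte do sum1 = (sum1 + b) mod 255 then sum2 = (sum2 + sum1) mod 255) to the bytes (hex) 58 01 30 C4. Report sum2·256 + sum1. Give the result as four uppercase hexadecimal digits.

894E

Running sums (mod 255):
  after byte 0 (58): sum1=88, sum2=88
  after byte 1 (01): sum1=89, sum2=177
  after byte 2 (30): sum1=137, sum2=59
  after byte 3 (C4): sum1=78, sum2=137
Checksum = sum2·256 + sum1 = 137·256 + 78 = 35150 = 0x894E.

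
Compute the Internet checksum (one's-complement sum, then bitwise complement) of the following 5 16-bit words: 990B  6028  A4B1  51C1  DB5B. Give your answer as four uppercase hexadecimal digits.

One's-complement addition (fold any carry out of bit 15 back into bit 0):
  0x990B + 0x6028 = 0x0F933
  0xF933 + 0xA4B1 = 0x19DE4 → wrap carry → 0x9DE5
  0x9DE5 + 0x51C1 = 0x0EFA6
  0xEFA6 + 0xDB5B = 0x1CB01 → wrap carry → 0xCB02
One's-complement sum = 0xCB02.
Checksum = ~0xCB02 & 0xFFFF = 0x34FD.

34FD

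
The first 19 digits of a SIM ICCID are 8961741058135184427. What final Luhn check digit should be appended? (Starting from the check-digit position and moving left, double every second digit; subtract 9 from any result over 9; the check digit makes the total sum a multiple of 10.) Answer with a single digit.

Partial digits right→left: 7 2 4 4 8 1 5 3 1 8 5 0 1 4 7 1 6 9 8
Double every second digit counting from the check-digit position (so the 1st, 3rd, 5th, ... of the partial from the right).
  doubled (with −9 where >9): 5 8 7 1 2 1 2 5 3 7 → sum 41
  kept as-is: 2 4 1 3 8 0 4 1 9 → sum 32
Total = 41 + 32 = 73.
Check digit = (10 − (73 mod 10)) mod 10 = 7.

7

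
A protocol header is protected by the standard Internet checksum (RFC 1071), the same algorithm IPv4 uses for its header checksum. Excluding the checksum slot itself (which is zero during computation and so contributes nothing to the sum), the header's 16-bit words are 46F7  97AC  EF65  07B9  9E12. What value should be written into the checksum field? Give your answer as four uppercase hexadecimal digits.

8C2A

One's-complement addition (fold any carry out of bit 15 back into bit 0):
  0x46F7 + 0x97AC = 0x0DEA3
  0xDEA3 + 0xEF65 = 0x1CE08 → wrap carry → 0xCE09
  0xCE09 + 0x07B9 = 0x0D5C2
  0xD5C2 + 0x9E12 = 0x173D4 → wrap carry → 0x73D5
One's-complement sum = 0x73D5.
Checksum = ~0x73D5 & 0xFFFF = 0x8C2A.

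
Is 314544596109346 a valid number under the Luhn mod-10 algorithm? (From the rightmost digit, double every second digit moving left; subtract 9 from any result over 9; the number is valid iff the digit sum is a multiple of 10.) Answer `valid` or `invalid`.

valid

From the right, keep odd positions and double even positions (subtract 9 from any doubled value over 9):
  doubled (positions 2,4,...): 8 9 2 9 8 1 2 → sum 39
  kept (positions 1,3,...): 6 3 0 6 5 4 4 3 → sum 31
Total = 70.
70 mod 10 = 0, so the number is valid.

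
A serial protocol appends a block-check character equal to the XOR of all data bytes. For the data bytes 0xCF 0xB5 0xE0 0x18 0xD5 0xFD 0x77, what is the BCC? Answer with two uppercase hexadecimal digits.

DD

XOR the bytes together:
  start with 0xCF
  0xCF ⊕ 0xB5 = 0x7A
  0x7A ⊕ 0xE0 = 0x9A
  0x9A ⊕ 0x18 = 0x82
  0x82 ⊕ 0xD5 = 0x57
  0x57 ⊕ 0xFD = 0xAA
  0xAA ⊕ 0x77 = 0xDD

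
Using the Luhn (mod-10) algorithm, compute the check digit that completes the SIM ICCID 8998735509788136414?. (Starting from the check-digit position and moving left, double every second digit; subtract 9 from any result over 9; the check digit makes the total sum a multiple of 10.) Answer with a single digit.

Partial digits right→left: 4 1 4 6 3 1 8 8 7 9 0 5 5 3 7 8 9 9 8
Double every second digit counting from the check-digit position (so the 1st, 3rd, 5th, ... of the partial from the right).
  doubled (with −9 where >9): 8 8 6 7 5 0 1 5 9 7 → sum 56
  kept as-is: 1 6 1 8 9 5 3 8 9 → sum 50
Total = 56 + 50 = 106.
Check digit = (10 − (106 mod 10)) mod 10 = 4.

4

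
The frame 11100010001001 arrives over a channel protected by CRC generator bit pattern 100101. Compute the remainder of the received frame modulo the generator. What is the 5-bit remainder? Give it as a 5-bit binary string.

Modulo-2 division of 11100010001001 by 100101:
  pos 0: 111000 XOR 100101 = 011101
  pos 1: 111011 XOR 100101 = 011110
  pos 2: 111100 XOR 100101 = 011001
  pos 3: 110010 XOR 100101 = 010111
  pos 4: 101110 XOR 100101 = 001011
  pos 6: 101110 XOR 100101 = 001011
  pos 8: 101101 XOR 100101 = 001000
Remainder = 01000 (nonzero — an error is detected).

01000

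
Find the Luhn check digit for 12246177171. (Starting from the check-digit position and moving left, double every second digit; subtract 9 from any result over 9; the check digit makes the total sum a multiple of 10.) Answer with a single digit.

1

Partial digits right→left: 1 7 1 7 7 1 6 4 2 2 1
Double every second digit counting from the check-digit position (so the 1st, 3rd, 5th, ... of the partial from the right).
  doubled (with −9 where >9): 2 2 5 3 4 2 → sum 18
  kept as-is: 7 7 1 4 2 → sum 21
Total = 18 + 21 = 39.
Check digit = (10 − (39 mod 10)) mod 10 = 1.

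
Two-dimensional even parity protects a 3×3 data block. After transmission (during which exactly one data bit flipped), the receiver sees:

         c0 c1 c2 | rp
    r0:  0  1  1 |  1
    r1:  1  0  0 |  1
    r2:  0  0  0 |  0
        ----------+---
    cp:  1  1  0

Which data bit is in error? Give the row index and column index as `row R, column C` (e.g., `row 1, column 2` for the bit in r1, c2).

Recompute each row's even parity and compare to rp:
  r0: data parity 0, sent rp 1 → mismatch
  r1: data parity 1, sent rp 1 → ok
  r2: data parity 0, sent rp 0 → ok
Recompute each column's even parity and compare to cp:
  c0: data parity 1, sent cp 1 → ok
  c1: data parity 1, sent cp 1 → ok
  c2: data parity 1, sent cp 0 → mismatch
Exactly one row (r0) and one column (c2) fail → the flipped bit is at their intersection.

row 0, column 2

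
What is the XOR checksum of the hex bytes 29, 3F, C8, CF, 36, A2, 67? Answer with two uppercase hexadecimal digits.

E2

XOR the bytes together:
  start with 0x29
  0x29 ⊕ 0x3F = 0x16
  0x16 ⊕ 0xC8 = 0xDE
  0xDE ⊕ 0xCF = 0x11
  0x11 ⊕ 0x36 = 0x27
  0x27 ⊕ 0xA2 = 0x85
  0x85 ⊕ 0x67 = 0xE2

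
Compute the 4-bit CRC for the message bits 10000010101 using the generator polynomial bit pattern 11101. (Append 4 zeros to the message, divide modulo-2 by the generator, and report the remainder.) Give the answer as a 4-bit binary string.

0000

Append 4 zeros: 100000101010000. Divide by 11101 (XOR where the leading bit is 1):
  pos 0: 10000 XOR 11101 = 01101
  pos 1: 11010 XOR 11101 = 00111
  pos 3: 11110 XOR 11101 = 00011
  pos 6: 11101 XOR 11101 = 00000
Remainder (last 4 bits) = 0000. This is the CRC / FCS.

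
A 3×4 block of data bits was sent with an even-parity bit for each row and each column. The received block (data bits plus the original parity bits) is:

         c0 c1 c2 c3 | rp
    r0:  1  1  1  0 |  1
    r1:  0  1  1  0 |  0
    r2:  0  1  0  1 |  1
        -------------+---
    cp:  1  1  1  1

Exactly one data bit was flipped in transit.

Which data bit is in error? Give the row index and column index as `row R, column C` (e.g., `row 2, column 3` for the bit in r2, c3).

row 2, column 2

Recompute each row's even parity and compare to rp:
  r0: data parity 1, sent rp 1 → ok
  r1: data parity 0, sent rp 0 → ok
  r2: data parity 0, sent rp 1 → mismatch
Recompute each column's even parity and compare to cp:
  c0: data parity 1, sent cp 1 → ok
  c1: data parity 1, sent cp 1 → ok
  c2: data parity 0, sent cp 1 → mismatch
  c3: data parity 1, sent cp 1 → ok
Exactly one row (r2) and one column (c2) fail → the flipped bit is at their intersection.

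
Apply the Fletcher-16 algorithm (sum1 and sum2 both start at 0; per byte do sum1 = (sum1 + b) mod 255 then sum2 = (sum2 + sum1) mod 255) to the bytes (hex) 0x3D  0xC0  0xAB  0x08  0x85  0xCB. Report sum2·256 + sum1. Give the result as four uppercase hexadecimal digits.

Running sums (mod 255):
  after byte 0 (0x3D): sum1=61, sum2=61
  after byte 1 (0xC0): sum1=253, sum2=59
  after byte 2 (0xAB): sum1=169, sum2=228
  after byte 3 (0x08): sum1=177, sum2=150
  after byte 4 (0x85): sum1=55, sum2=205
  after byte 5 (0xCB): sum1=3, sum2=208
Checksum = sum2·256 + sum1 = 208·256 + 3 = 53251 = 0xD003.

D003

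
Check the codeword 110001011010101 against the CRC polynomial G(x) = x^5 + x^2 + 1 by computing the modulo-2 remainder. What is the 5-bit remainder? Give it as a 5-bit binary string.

10000

Modulo-2 division of 110001011010101 by 100101:
  pos 0: 110001 XOR 100101 = 010100
  pos 1: 101000 XOR 100101 = 001101
  pos 3: 110111 XOR 100101 = 010010
  pos 4: 100100 XOR 100101 = 000001
  pos 9: 110101 XOR 100101 = 010000
Remainder = 10000 (nonzero — an error is detected).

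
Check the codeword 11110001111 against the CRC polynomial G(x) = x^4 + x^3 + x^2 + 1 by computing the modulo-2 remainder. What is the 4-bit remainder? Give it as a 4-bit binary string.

0000

Modulo-2 division of 11110001111 by 11101:
  pos 0: 11110 XOR 11101 = 00011
  pos 3: 11001 XOR 11101 = 00100
  pos 5: 10011 XOR 11101 = 01110
  pos 6: 11101 XOR 11101 = 00000
Remainder = 0000 (zero — the frame passes the CRC check).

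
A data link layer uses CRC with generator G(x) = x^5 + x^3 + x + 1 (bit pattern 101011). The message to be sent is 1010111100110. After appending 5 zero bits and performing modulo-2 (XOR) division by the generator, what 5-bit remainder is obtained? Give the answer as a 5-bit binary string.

01111

Append 5 zeros: 101011110011000000. Divide by 101011 (XOR where the leading bit is 1):
  pos 0: 101011 XOR 101011 = 000000
  pos 6: 110011 XOR 101011 = 011000
  pos 7: 110000 XOR 101011 = 011011
  pos 8: 110110 XOR 101011 = 011101
  pos 9: 111010 XOR 101011 = 010001
  pos 10: 100010 XOR 101011 = 001001
  pos 12: 100100 XOR 101011 = 001111
Remainder (last 5 bits) = 01111. This is the CRC / FCS.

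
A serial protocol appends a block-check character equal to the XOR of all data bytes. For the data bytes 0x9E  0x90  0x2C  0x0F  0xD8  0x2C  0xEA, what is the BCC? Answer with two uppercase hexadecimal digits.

33

XOR the bytes together:
  start with 0x9E
  0x9E ⊕ 0x90 = 0x0E
  0x0E ⊕ 0x2C = 0x22
  0x22 ⊕ 0x0F = 0x2D
  0x2D ⊕ 0xD8 = 0xF5
  0xF5 ⊕ 0x2C = 0xD9
  0xD9 ⊕ 0xEA = 0x33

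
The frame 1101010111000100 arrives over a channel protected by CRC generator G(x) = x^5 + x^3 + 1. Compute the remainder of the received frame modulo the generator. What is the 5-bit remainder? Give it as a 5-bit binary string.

Modulo-2 division of 1101010111000100 by 101001:
  pos 0: 110101 XOR 101001 = 011100
  pos 1: 111000 XOR 101001 = 010001
  pos 2: 100011 XOR 101001 = 001010
  pos 4: 101011 XOR 101001 = 000010
  pos 8: 100001 XOR 101001 = 001000
  pos 10: 100000 XOR 101001 = 001001
Remainder = 01001 (nonzero — an error is detected).

01001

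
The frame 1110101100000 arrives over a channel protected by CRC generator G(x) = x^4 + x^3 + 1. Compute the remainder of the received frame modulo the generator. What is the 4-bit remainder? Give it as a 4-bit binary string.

Modulo-2 division of 1110101100000 by 11001:
  pos 0: 11101 XOR 11001 = 00100
  pos 2: 10001 XOR 11001 = 01000
  pos 3: 10001 XOR 11001 = 01000
  pos 4: 10000 XOR 11001 = 01001
  pos 5: 10010 XOR 11001 = 01011
  pos 6: 10110 XOR 11001 = 01111
  pos 7: 11110 XOR 11001 = 00111
Remainder = 1110 (nonzero — an error is detected).

1110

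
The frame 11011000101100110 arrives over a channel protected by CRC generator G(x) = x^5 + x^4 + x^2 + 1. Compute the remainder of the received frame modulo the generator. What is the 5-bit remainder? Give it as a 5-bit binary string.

Modulo-2 division of 11011000101100110 by 110101:
  pos 0: 110110 XOR 110101 = 000011
  pos 4: 110010 XOR 110101 = 000111
  pos 7: 111110 XOR 110101 = 001011
  pos 9: 101101 XOR 110101 = 011000
  pos 10: 110001 XOR 110101 = 000100
Remainder = 01000 (nonzero — an error is detected).

01000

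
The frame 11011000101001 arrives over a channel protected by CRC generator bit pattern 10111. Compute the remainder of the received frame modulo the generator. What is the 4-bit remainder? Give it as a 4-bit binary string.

Modulo-2 division of 11011000101001 by 10111:
  pos 0: 11011 XOR 10111 = 01100
  pos 1: 11000 XOR 10111 = 01111
  pos 2: 11110 XOR 10111 = 01001
  pos 3: 10010 XOR 10111 = 00101
  pos 5: 10110 XOR 10111 = 00001
  pos 9: 11001 XOR 10111 = 01110
Remainder = 1110 (nonzero — an error is detected).

1110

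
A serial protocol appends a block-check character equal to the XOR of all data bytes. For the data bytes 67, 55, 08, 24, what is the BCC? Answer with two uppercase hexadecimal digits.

1E

XOR the bytes together:
  start with 0x67
  0x67 ⊕ 0x55 = 0x32
  0x32 ⊕ 0x08 = 0x3A
  0x3A ⊕ 0x24 = 0x1E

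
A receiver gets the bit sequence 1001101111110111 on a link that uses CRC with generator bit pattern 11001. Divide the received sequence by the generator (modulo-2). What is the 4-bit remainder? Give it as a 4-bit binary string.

1001

Modulo-2 division of 1001101111110111 by 11001:
  pos 0: 10011 XOR 11001 = 01010
  pos 1: 10100 XOR 11001 = 01101
  pos 2: 11011 XOR 11001 = 00010
  pos 5: 10111 XOR 11001 = 01110
  pos 6: 11101 XOR 11001 = 00100
  pos 8: 10010 XOR 11001 = 01011
  pos 9: 10111 XOR 11001 = 01110
  pos 10: 11101 XOR 11001 = 00100
Remainder = 1001 (nonzero — an error is detected).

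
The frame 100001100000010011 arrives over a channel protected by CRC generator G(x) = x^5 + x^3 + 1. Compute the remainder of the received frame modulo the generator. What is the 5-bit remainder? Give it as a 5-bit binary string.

Modulo-2 division of 100001100000010011 by 101001:
  pos 0: 100001 XOR 101001 = 001000
  pos 2: 100010 XOR 101001 = 001011
  pos 4: 101100 XOR 101001 = 000101
  pos 7: 101000 XOR 101001 = 000001
  pos 12: 110011 XOR 101001 = 011010
Remainder = 11010 (nonzero — an error is detected).

11010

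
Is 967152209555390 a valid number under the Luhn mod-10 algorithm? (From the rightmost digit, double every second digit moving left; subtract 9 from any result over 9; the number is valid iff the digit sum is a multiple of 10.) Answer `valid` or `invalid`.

valid

From the right, keep odd positions and double even positions (subtract 9 from any doubled value over 9):
  doubled (positions 2,4,...): 9 1 1 0 4 2 3 → sum 20
  kept (positions 1,3,...): 0 3 5 9 2 5 7 9 → sum 40
Total = 60.
60 mod 10 = 0, so the number is valid.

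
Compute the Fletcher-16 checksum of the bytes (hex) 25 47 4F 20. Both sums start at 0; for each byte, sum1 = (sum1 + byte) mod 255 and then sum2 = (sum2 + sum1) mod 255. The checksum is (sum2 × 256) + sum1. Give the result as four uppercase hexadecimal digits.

Running sums (mod 255):
  after byte 0 (25): sum1=37, sum2=37
  after byte 1 (47): sum1=108, sum2=145
  after byte 2 (4F): sum1=187, sum2=77
  after byte 3 (20): sum1=219, sum2=41
Checksum = sum2·256 + sum1 = 41·256 + 219 = 10715 = 0x29DB.

29DB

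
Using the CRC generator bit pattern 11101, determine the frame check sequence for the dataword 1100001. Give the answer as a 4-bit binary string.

0001

Append 4 zeros: 11000010000. Divide by 11101 (XOR where the leading bit is 1):
  pos 0: 11000 XOR 11101 = 00101
  pos 2: 10101 XOR 11101 = 01000
  pos 3: 10000 XOR 11101 = 01101
  pos 4: 11010 XOR 11101 = 00111
  pos 6: 11100 XOR 11101 = 00001
Remainder (last 4 bits) = 0001. This is the CRC / FCS.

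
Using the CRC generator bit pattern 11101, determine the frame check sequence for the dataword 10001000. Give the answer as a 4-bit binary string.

1100

Append 4 zeros: 100010000000. Divide by 11101 (XOR where the leading bit is 1):
  pos 0: 10001 XOR 11101 = 01100
  pos 1: 11000 XOR 11101 = 00101
  pos 3: 10100 XOR 11101 = 01001
  pos 4: 10010 XOR 11101 = 01111
  pos 5: 11110 XOR 11101 = 00011
Remainder (last 4 bits) = 1100. This is the CRC / FCS.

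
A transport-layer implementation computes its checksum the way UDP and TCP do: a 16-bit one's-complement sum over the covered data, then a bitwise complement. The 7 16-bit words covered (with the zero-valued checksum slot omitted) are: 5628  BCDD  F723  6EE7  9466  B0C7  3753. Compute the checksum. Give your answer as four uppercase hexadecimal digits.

One's-complement addition (fold any carry out of bit 15 back into bit 0):
  0x5628 + 0xBCDD = 0x11305 → wrap carry → 0x1306
  0x1306 + 0xF723 = 0x10A29 → wrap carry → 0x0A2A
  0x0A2A + 0x6EE7 = 0x07911
  0x7911 + 0x9466 = 0x10D77 → wrap carry → 0x0D78
  0x0D78 + 0xB0C7 = 0x0BE3F
  0xBE3F + 0x3753 = 0x0F592
One's-complement sum = 0xF592.
Checksum = ~0xF592 & 0xFFFF = 0x0A6D.

0A6D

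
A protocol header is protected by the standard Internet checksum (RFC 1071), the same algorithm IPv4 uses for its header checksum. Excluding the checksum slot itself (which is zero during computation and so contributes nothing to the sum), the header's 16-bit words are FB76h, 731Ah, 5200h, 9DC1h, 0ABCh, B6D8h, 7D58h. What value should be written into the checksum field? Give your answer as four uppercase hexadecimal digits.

One's-complement addition (fold any carry out of bit 15 back into bit 0):
  0xFB76 + 0x731A = 0x16E90 → wrap carry → 0x6E91
  0x6E91 + 0x5200 = 0x0C091
  0xC091 + 0x9DC1 = 0x15E52 → wrap carry → 0x5E53
  0x5E53 + 0x0ABC = 0x0690F
  0x690F + 0xB6D8 = 0x11FE7 → wrap carry → 0x1FE8
  0x1FE8 + 0x7D58 = 0x09D40
One's-complement sum = 0x9D40.
Checksum = ~0x9D40 & 0xFFFF = 0x62BF.

62BF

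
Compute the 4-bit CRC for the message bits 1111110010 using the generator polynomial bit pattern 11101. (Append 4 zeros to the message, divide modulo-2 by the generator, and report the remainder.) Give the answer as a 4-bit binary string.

Append 4 zeros: 11111100100000. Divide by 11101 (XOR where the leading bit is 1):
  pos 0: 11111 XOR 11101 = 00010
  pos 3: 10100 XOR 11101 = 01001
  pos 4: 10011 XOR 11101 = 01110
  pos 5: 11100 XOR 11101 = 00001
  pos 9: 10000 XOR 11101 = 01101
Remainder (last 4 bits) = 1101. This is the CRC / FCS.

1101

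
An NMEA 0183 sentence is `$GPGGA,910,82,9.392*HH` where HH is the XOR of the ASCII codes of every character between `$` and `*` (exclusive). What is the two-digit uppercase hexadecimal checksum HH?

XOR the ASCII codes of the payload characters:
  'G' = 0x47 → acc = 0x47
  'P' = 0x50 → acc = 0x17
  'G' = 0x47 → acc = 0x50
  'G' = 0x47 → acc = 0x17
  'A' = 0x41 → acc = 0x56
  ',' = 0x2C → acc = 0x7A
  '9' = 0x39 → acc = 0x43
  '1' = 0x31 → acc = 0x72
  '0' = 0x30 → acc = 0x42
  ',' = 0x2C → acc = 0x6E
  '8' = 0x38 → acc = 0x56
  '2' = 0x32 → acc = 0x64
  ',' = 0x2C → acc = 0x48
  '9' = 0x39 → acc = 0x71
  '.' = 0x2E → acc = 0x5F
  '3' = 0x33 → acc = 0x6C
  '9' = 0x39 → acc = 0x55
  '2' = 0x32 → acc = 0x67
Checksum = 0x67.

67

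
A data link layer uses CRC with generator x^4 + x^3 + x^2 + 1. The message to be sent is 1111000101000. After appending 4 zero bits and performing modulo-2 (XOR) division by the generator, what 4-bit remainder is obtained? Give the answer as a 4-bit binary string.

Append 4 zeros: 11110001010000000. Divide by 11101 (XOR where the leading bit is 1):
  pos 0: 11110 XOR 11101 = 00011
  pos 3: 11001 XOR 11101 = 00100
  pos 5: 10001 XOR 11101 = 01100
  pos 6: 11000 XOR 11101 = 00101
  pos 8: 10100 XOR 11101 = 01001
  pos 9: 10010 XOR 11101 = 01111
  pos 10: 11110 XOR 11101 = 00011
Remainder (last 4 bits) = 1100. This is the CRC / FCS.

1100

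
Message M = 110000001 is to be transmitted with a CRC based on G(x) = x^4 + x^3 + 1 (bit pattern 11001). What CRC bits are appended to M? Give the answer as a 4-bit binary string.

0111

Append 4 zeros: 1100000010000. Divide by 11001 (XOR where the leading bit is 1):
  pos 0: 11000 XOR 11001 = 00001
  pos 4: 10001 XOR 11001 = 01000
  pos 5: 10000 XOR 11001 = 01001
  pos 6: 10010 XOR 11001 = 01011
  pos 7: 10110 XOR 11001 = 01111
  pos 8: 11110 XOR 11001 = 00111
Remainder (last 4 bits) = 0111. This is the CRC / FCS.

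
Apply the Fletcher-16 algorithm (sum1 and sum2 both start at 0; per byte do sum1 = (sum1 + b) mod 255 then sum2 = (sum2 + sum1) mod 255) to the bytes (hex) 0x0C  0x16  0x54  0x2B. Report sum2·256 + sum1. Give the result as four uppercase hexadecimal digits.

Running sums (mod 255):
  after byte 0 (0x0C): sum1=12, sum2=12
  after byte 1 (0x16): sum1=34, sum2=46
  after byte 2 (0x54): sum1=118, sum2=164
  after byte 3 (0x2B): sum1=161, sum2=70
Checksum = sum2·256 + sum1 = 70·256 + 161 = 18081 = 0x46A1.

46A1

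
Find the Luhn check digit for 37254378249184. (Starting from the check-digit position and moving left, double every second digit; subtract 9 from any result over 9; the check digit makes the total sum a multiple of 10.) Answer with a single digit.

Partial digits right→left: 4 8 1 9 4 2 8 7 3 4 5 2 7 3
Double every second digit counting from the check-digit position (so the 1st, 3rd, 5th, ... of the partial from the right).
  doubled (with −9 where >9): 8 2 8 7 6 1 5 → sum 37
  kept as-is: 8 9 2 7 4 2 3 → sum 35
Total = 37 + 35 = 72.
Check digit = (10 − (72 mod 10)) mod 10 = 8.

8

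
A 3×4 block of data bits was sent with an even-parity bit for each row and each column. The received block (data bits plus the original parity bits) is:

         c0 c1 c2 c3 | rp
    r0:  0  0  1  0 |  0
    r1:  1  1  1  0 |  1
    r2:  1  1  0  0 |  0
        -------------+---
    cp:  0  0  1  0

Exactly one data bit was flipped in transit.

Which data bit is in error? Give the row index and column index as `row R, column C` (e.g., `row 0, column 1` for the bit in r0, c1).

Recompute each row's even parity and compare to rp:
  r0: data parity 1, sent rp 0 → mismatch
  r1: data parity 1, sent rp 1 → ok
  r2: data parity 0, sent rp 0 → ok
Recompute each column's even parity and compare to cp:
  c0: data parity 0, sent cp 0 → ok
  c1: data parity 0, sent cp 0 → ok
  c2: data parity 0, sent cp 1 → mismatch
  c3: data parity 0, sent cp 0 → ok
Exactly one row (r0) and one column (c2) fail → the flipped bit is at their intersection.

row 0, column 2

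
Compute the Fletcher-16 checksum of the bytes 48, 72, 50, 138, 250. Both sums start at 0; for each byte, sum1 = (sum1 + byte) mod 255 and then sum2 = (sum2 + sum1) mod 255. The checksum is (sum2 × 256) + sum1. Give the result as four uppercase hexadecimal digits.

B830

Running sums (mod 255):
  after byte 0 (48): sum1=48, sum2=48
  after byte 1 (72): sum1=120, sum2=168
  after byte 2 (50): sum1=170, sum2=83
  after byte 3 (138): sum1=53, sum2=136
  after byte 4 (250): sum1=48, sum2=184
Checksum = sum2·256 + sum1 = 184·256 + 48 = 47152 = 0xB830.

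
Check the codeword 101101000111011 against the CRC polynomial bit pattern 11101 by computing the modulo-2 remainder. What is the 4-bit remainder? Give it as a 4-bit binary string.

1110

Modulo-2 division of 101101000111011 by 11101:
  pos 0: 10110 XOR 11101 = 01011
  pos 1: 10111 XOR 11101 = 01010
  pos 2: 10100 XOR 11101 = 01001
  pos 3: 10010 XOR 11101 = 01111
  pos 4: 11110 XOR 11101 = 00011
  pos 7: 11111 XOR 11101 = 00010
  pos 10: 10011 XOR 11101 = 01110
Remainder = 1110 (nonzero — an error is detected).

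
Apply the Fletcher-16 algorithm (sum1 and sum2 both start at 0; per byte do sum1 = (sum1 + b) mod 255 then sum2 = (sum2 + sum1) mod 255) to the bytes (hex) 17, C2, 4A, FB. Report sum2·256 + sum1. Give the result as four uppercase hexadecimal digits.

Running sums (mod 255):
  after byte 0 (17): sum1=23, sum2=23
  after byte 1 (C2): sum1=217, sum2=240
  after byte 2 (4A): sum1=36, sum2=21
  after byte 3 (FB): sum1=32, sum2=53
Checksum = sum2·256 + sum1 = 53·256 + 32 = 13600 = 0x3520.

3520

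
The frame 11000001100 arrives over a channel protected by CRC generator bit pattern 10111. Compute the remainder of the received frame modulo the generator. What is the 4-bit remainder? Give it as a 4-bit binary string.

0000

Modulo-2 division of 11000001100 by 10111:
  pos 0: 11000 XOR 10111 = 01111
  pos 1: 11110 XOR 10111 = 01001
  pos 2: 10010 XOR 10111 = 00101
  pos 4: 10111 XOR 10111 = 00000
Remainder = 0000 (zero — the frame passes the CRC check).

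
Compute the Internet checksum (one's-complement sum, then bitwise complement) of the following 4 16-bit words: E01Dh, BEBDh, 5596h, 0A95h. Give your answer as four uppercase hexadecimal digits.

00F9

One's-complement addition (fold any carry out of bit 15 back into bit 0):
  0xE01D + 0xBEBD = 0x19EDA → wrap carry → 0x9EDB
  0x9EDB + 0x5596 = 0x0F471
  0xF471 + 0x0A95 = 0x0FF06
One's-complement sum = 0xFF06.
Checksum = ~0xFF06 & 0xFFFF = 0x00F9.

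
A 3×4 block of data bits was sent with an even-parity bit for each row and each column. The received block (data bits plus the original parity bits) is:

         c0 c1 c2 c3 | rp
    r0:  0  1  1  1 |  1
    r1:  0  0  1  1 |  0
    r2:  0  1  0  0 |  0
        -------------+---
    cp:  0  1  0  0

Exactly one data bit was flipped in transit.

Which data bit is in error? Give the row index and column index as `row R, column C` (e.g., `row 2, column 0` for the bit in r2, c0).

row 2, column 1

Recompute each row's even parity and compare to rp:
  r0: data parity 1, sent rp 1 → ok
  r1: data parity 0, sent rp 0 → ok
  r2: data parity 1, sent rp 0 → mismatch
Recompute each column's even parity and compare to cp:
  c0: data parity 0, sent cp 0 → ok
  c1: data parity 0, sent cp 1 → mismatch
  c2: data parity 0, sent cp 0 → ok
  c3: data parity 0, sent cp 0 → ok
Exactly one row (r2) and one column (c1) fail → the flipped bit is at their intersection.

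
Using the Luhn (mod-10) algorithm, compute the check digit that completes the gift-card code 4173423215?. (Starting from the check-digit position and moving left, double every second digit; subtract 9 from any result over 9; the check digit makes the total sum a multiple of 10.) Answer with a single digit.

Partial digits right→left: 5 1 2 3 2 4 3 7 1 4
Double every second digit counting from the check-digit position (so the 1st, 3rd, 5th, ... of the partial from the right).
  doubled (with −9 where >9): 1 4 4 6 2 → sum 17
  kept as-is: 1 3 4 7 4 → sum 19
Total = 17 + 19 = 36.
Check digit = (10 − (36 mod 10)) mod 10 = 4.

4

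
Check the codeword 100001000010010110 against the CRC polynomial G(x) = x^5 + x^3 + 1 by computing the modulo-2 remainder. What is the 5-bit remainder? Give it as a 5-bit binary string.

11101

Modulo-2 division of 100001000010010110 by 101001:
  pos 0: 100001 XOR 101001 = 001000
  pos 2: 100000 XOR 101001 = 001001
  pos 4: 100100 XOR 101001 = 001101
  pos 6: 110110 XOR 101001 = 011111
  pos 7: 111110 XOR 101001 = 010111
  pos 8: 101111 XOR 101001 = 000110
  pos 11: 110011 XOR 101001 = 011010
  pos 12: 110100 XOR 101001 = 011101
Remainder = 11101 (nonzero — an error is detected).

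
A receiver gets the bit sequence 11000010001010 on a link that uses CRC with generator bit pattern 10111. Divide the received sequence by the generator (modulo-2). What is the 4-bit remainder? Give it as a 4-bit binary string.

Modulo-2 division of 11000010001010 by 10111:
  pos 0: 11000 XOR 10111 = 01111
  pos 1: 11110 XOR 10111 = 01001
  pos 2: 10011 XOR 10111 = 00100
  pos 4: 10000 XOR 10111 = 00111
  pos 6: 11101 XOR 10111 = 01010
  pos 7: 10100 XOR 10111 = 00011
Remainder = 1110 (nonzero — an error is detected).

1110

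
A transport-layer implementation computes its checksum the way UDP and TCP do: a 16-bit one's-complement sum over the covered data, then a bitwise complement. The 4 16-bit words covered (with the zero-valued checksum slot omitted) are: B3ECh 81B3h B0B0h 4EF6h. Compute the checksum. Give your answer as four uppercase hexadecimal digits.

One's-complement addition (fold any carry out of bit 15 back into bit 0):
  0xB3EC + 0x81B3 = 0x1359F → wrap carry → 0x35A0
  0x35A0 + 0xB0B0 = 0x0E650
  0xE650 + 0x4EF6 = 0x13546 → wrap carry → 0x3547
One's-complement sum = 0x3547.
Checksum = ~0x3547 & 0xFFFF = 0xCAB8.

CAB8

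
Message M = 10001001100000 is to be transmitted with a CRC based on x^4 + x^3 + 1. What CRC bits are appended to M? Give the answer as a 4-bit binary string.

1101

Append 4 zeros: 100010011000000000. Divide by 11001 (XOR where the leading bit is 1):
  pos 0: 10001 XOR 11001 = 01000
  pos 1: 10000 XOR 11001 = 01001
  pos 2: 10010 XOR 11001 = 01011
  pos 3: 10111 XOR 11001 = 01110
  pos 4: 11101 XOR 11001 = 00100
  pos 6: 10000 XOR 11001 = 01001
  pos 7: 10010 XOR 11001 = 01011
  pos 8: 10110 XOR 11001 = 01111
  pos 9: 11110 XOR 11001 = 00111
  pos 11: 11100 XOR 11001 = 00101
  pos 13: 10100 XOR 11001 = 01101
Remainder (last 4 bits) = 1101. This is the CRC / FCS.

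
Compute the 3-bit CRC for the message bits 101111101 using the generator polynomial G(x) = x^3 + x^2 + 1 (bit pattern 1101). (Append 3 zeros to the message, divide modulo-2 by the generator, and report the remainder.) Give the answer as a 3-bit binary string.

000

Append 3 zeros: 101111101000. Divide by 1101 (XOR where the leading bit is 1):
  pos 0: 1011 XOR 1101 = 0110
  pos 1: 1101 XOR 1101 = 0000
  pos 5: 1101 XOR 1101 = 0000
Remainder (last 3 bits) = 000. This is the CRC / FCS.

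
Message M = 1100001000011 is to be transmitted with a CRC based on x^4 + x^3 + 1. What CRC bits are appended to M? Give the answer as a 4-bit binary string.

Append 4 zeros: 11000010000110000. Divide by 11001 (XOR where the leading bit is 1):
  pos 0: 11000 XOR 11001 = 00001
  pos 4: 10100 XOR 11001 = 01101
  pos 5: 11010 XOR 11001 = 00011
  pos 8: 11011 XOR 11001 = 00010
  pos 11: 10000 XOR 11001 = 01001
  pos 12: 10010 XOR 11001 = 01011
Remainder (last 4 bits) = 1011. This is the CRC / FCS.

1011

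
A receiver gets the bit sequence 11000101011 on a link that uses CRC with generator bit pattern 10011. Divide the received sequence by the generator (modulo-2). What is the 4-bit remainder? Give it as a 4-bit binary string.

Modulo-2 division of 11000101011 by 10011:
  pos 0: 11000 XOR 10011 = 01011
  pos 1: 10111 XOR 10011 = 00100
  pos 3: 10001 XOR 10011 = 00010
  pos 6: 10011 XOR 10011 = 00000
Remainder = 0000 (zero — the frame passes the CRC check).

0000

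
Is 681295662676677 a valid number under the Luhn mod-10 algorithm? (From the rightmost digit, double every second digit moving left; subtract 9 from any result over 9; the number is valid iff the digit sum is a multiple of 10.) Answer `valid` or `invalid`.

valid

From the right, keep odd positions and double even positions (subtract 9 from any doubled value over 9):
  doubled (positions 2,4,...): 5 3 3 3 1 4 7 → sum 26
  kept (positions 1,3,...): 7 6 7 2 6 9 1 6 → sum 44
Total = 70.
70 mod 10 = 0, so the number is valid.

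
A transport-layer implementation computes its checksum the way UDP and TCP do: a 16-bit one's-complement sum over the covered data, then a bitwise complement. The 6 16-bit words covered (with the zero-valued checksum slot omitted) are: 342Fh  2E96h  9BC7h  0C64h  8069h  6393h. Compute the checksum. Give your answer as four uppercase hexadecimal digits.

One's-complement addition (fold any carry out of bit 15 back into bit 0):
  0x342F + 0x2E96 = 0x062C5
  0x62C5 + 0x9BC7 = 0x0FE8C
  0xFE8C + 0x0C64 = 0x10AF0 → wrap carry → 0x0AF1
  0x0AF1 + 0x8069 = 0x08B5A
  0x8B5A + 0x6393 = 0x0EEED
One's-complement sum = 0xEEED.
Checksum = ~0xEEED & 0xFFFF = 0x1112.

1112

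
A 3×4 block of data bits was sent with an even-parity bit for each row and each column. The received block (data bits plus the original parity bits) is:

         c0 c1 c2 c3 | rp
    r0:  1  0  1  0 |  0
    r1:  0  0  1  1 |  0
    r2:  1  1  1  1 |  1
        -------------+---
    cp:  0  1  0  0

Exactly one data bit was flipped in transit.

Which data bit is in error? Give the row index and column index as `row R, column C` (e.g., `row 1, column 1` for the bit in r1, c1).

Recompute each row's even parity and compare to rp:
  r0: data parity 0, sent rp 0 → ok
  r1: data parity 0, sent rp 0 → ok
  r2: data parity 0, sent rp 1 → mismatch
Recompute each column's even parity and compare to cp:
  c0: data parity 0, sent cp 0 → ok
  c1: data parity 1, sent cp 1 → ok
  c2: data parity 1, sent cp 0 → mismatch
  c3: data parity 0, sent cp 0 → ok
Exactly one row (r2) and one column (c2) fail → the flipped bit is at their intersection.

row 2, column 2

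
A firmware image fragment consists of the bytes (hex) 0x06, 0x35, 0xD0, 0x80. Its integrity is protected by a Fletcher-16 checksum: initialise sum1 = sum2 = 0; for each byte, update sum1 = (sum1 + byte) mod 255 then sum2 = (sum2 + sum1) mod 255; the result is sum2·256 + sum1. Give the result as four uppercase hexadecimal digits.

Running sums (mod 255):
  after byte 0 (0x06): sum1=6, sum2=6
  after byte 1 (0x35): sum1=59, sum2=65
  after byte 2 (0xD0): sum1=12, sum2=77
  after byte 3 (0x80): sum1=140, sum2=217
Checksum = sum2·256 + sum1 = 217·256 + 140 = 55692 = 0xD98C.

D98C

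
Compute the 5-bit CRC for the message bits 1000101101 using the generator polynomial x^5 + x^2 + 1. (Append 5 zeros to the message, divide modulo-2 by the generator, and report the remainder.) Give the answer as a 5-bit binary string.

Append 5 zeros: 100010110100000. Divide by 100101 (XOR where the leading bit is 1):
  pos 0: 100010 XOR 100101 = 000111
  pos 3: 111110 XOR 100101 = 011011
  pos 4: 110111 XOR 100101 = 010010
  pos 5: 100100 XOR 100101 = 000001
Remainder (last 5 bits) = 10000. This is the CRC / FCS.

10000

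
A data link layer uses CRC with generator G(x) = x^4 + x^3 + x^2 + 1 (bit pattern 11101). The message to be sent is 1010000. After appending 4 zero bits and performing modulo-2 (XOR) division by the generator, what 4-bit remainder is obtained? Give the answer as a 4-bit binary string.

1010

Append 4 zeros: 10100000000. Divide by 11101 (XOR where the leading bit is 1):
  pos 0: 10100 XOR 11101 = 01001
  pos 1: 10010 XOR 11101 = 01111
  pos 2: 11110 XOR 11101 = 00011
  pos 5: 11000 XOR 11101 = 00101
Remainder (last 4 bits) = 1010. This is the CRC / FCS.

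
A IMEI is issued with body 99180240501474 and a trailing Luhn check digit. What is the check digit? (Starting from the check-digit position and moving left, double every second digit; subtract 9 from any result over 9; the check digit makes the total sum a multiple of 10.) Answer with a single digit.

7

Partial digits right→left: 4 7 4 1 0 5 0 4 2 0 8 1 9 9
Double every second digit counting from the check-digit position (so the 1st, 3rd, 5th, ... of the partial from the right).
  doubled (with −9 where >9): 8 8 0 0 4 7 9 → sum 36
  kept as-is: 7 1 5 4 0 1 9 → sum 27
Total = 36 + 27 = 63.
Check digit = (10 − (63 mod 10)) mod 10 = 7.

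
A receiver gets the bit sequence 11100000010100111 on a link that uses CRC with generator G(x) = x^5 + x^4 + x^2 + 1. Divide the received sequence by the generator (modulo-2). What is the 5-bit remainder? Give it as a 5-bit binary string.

Modulo-2 division of 11100000010100111 by 110101:
  pos 0: 111000 XOR 110101 = 001101
  pos 2: 110100 XOR 110101 = 000001
  pos 7: 101010 XOR 110101 = 011111
  pos 8: 111110 XOR 110101 = 001011
  pos 10: 101111 XOR 110101 = 011010
  pos 11: 110101 XOR 110101 = 000000
Remainder = 00000 (zero — the frame passes the CRC check).

00000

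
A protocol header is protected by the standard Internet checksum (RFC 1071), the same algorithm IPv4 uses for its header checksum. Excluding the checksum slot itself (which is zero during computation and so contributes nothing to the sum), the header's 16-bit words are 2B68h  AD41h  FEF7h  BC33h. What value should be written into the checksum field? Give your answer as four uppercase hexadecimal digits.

6C2A

One's-complement addition (fold any carry out of bit 15 back into bit 0):
  0x2B68 + 0xAD41 = 0x0D8A9
  0xD8A9 + 0xFEF7 = 0x1D7A0 → wrap carry → 0xD7A1
  0xD7A1 + 0xBC33 = 0x193D4 → wrap carry → 0x93D5
One's-complement sum = 0x93D5.
Checksum = ~0x93D5 & 0xFFFF = 0x6C2A.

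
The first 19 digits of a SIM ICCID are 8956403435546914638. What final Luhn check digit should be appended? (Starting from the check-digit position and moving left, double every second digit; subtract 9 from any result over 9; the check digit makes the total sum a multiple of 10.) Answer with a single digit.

Partial digits right→left: 8 3 6 4 1 9 6 4 5 5 3 4 3 0 4 6 5 9 8
Double every second digit counting from the check-digit position (so the 1st, 3rd, 5th, ... of the partial from the right).
  doubled (with −9 where >9): 7 3 2 3 1 6 6 8 1 7 → sum 44
  kept as-is: 3 4 9 4 5 4 0 6 9 → sum 44
Total = 44 + 44 = 88.
Check digit = (10 − (88 mod 10)) mod 10 = 2.

2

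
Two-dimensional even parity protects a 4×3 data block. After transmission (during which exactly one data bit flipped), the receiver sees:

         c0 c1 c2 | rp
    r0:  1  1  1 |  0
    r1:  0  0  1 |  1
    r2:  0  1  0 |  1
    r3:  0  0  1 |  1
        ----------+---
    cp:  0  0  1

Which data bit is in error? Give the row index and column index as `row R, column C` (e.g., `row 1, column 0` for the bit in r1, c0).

Recompute each row's even parity and compare to rp:
  r0: data parity 1, sent rp 0 → mismatch
  r1: data parity 1, sent rp 1 → ok
  r2: data parity 1, sent rp 1 → ok
  r3: data parity 1, sent rp 1 → ok
Recompute each column's even parity and compare to cp:
  c0: data parity 1, sent cp 0 → mismatch
  c1: data parity 0, sent cp 0 → ok
  c2: data parity 1, sent cp 1 → ok
Exactly one row (r0) and one column (c0) fail → the flipped bit is at their intersection.

row 0, column 0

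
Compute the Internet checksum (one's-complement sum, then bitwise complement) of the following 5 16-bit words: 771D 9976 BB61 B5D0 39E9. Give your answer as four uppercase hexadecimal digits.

One's-complement addition (fold any carry out of bit 15 back into bit 0):
  0x771D + 0x9976 = 0x11093 → wrap carry → 0x1094
  0x1094 + 0xBB61 = 0x0CBF5
  0xCBF5 + 0xB5D0 = 0x181C5 → wrap carry → 0x81C6
  0x81C6 + 0x39E9 = 0x0BBAF
One's-complement sum = 0xBBAF.
Checksum = ~0xBBAF & 0xFFFF = 0x4450.

4450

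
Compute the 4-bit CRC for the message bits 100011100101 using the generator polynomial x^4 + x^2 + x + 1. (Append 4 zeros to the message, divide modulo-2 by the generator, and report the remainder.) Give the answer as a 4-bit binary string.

Append 4 zeros: 1000111001010000. Divide by 10111 (XOR where the leading bit is 1):
  pos 0: 10001 XOR 10111 = 00110
  pos 2: 11011 XOR 10111 = 01100
  pos 3: 11000 XOR 10111 = 01111
  pos 4: 11110 XOR 10111 = 01001
  pos 5: 10011 XOR 10111 = 00100
  pos 7: 10001 XOR 10111 = 00110
  pos 9: 11000 XOR 10111 = 01111
  pos 10: 11110 XOR 10111 = 01001
  pos 11: 10010 XOR 10111 = 00101
Remainder (last 4 bits) = 0101. This is the CRC / FCS.

0101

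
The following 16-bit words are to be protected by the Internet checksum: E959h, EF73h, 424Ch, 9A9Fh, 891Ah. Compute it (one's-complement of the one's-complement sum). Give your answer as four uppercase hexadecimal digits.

C12B

One's-complement addition (fold any carry out of bit 15 back into bit 0):
  0xE959 + 0xEF73 = 0x1D8CC → wrap carry → 0xD8CD
  0xD8CD + 0x424C = 0x11B19 → wrap carry → 0x1B1A
  0x1B1A + 0x9A9F = 0x0B5B9
  0xB5B9 + 0x891A = 0x13ED3 → wrap carry → 0x3ED4
One's-complement sum = 0x3ED4.
Checksum = ~0x3ED4 & 0xFFFF = 0xC12B.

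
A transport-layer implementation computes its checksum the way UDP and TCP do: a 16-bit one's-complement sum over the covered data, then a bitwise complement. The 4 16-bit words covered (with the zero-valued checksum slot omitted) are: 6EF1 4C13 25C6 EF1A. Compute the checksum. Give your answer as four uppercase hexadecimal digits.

301A

One's-complement addition (fold any carry out of bit 15 back into bit 0):
  0x6EF1 + 0x4C13 = 0x0BB04
  0xBB04 + 0x25C6 = 0x0E0CA
  0xE0CA + 0xEF1A = 0x1CFE4 → wrap carry → 0xCFE5
One's-complement sum = 0xCFE5.
Checksum = ~0xCFE5 & 0xFFFF = 0x301A.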